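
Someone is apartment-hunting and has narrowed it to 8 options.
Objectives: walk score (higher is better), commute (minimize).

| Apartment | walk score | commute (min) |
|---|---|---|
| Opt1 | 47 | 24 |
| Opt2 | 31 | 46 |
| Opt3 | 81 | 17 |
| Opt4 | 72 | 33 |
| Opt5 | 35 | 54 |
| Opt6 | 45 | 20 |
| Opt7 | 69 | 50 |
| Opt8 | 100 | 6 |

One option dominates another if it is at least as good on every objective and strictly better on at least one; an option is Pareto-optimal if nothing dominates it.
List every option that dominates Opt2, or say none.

Opt1: walk score 47≥31, commute 24≤46 — dominates Opt2.
Opt3: walk score 81≥31, commute 17≤46 — dominates Opt2.
Opt4: walk score 72≥31, commute 33≤46 — dominates Opt2.
Opt6: walk score 45≥31, commute 20≤46 — dominates Opt2.
Opt8: walk score 100≥31, commute 6≤46 — dominates Opt2.
Others (Opt5, Opt7) are each worse than Opt2 on at least one objective.

Opt1, Opt3, Opt4, Opt6, Opt8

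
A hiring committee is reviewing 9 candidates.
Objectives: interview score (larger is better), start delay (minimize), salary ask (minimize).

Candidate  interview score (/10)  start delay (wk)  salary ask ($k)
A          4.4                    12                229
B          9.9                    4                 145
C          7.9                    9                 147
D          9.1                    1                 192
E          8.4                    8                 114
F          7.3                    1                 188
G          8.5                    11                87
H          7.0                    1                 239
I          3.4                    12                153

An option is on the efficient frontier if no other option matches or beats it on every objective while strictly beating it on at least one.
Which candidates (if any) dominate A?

B: interview score 9.9≥4.4, start delay 4≤12, salary ask 145≤229 — dominates A.
C: interview score 7.9≥4.4, start delay 9≤12, salary ask 147≤229 — dominates A.
D: interview score 9.1≥4.4, start delay 1≤12, salary ask 192≤229 — dominates A.
E: interview score 8.4≥4.4, start delay 8≤12, salary ask 114≤229 — dominates A.
F: interview score 7.3≥4.4, start delay 1≤12, salary ask 188≤229 — dominates A.
G: interview score 8.5≥4.4, start delay 11≤12, salary ask 87≤229 — dominates A.
Others (H, I) are each worse than A on at least one objective.

B, C, D, E, F, G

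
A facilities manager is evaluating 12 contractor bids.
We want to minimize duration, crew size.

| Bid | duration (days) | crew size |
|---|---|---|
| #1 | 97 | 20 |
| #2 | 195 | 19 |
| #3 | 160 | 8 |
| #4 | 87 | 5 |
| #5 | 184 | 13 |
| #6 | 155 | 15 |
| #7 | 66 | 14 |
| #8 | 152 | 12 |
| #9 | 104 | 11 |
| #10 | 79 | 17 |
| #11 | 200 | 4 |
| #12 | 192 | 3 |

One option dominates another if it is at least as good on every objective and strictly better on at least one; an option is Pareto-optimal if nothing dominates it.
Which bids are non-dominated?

#1: dominated by #4 (duration 87≤97, crew size 5≤20).
#2: dominated by #3 (duration 160≤195, crew size 8≤19).
#3: dominated by #4 (duration 87≤160, crew size 5≤8).
#4: not dominated.
#5: dominated by #3 (duration 160≤184, crew size 8≤13).
#6: dominated by #4 (duration 87≤155, crew size 5≤15).
#7: not dominated (best duration).
#8: dominated by #4 (duration 87≤152, crew size 5≤12).
#9: dominated by #4 (duration 87≤104, crew size 5≤11).
#10: dominated by #7 (duration 66≤79, crew size 14≤17).
#11: dominated by #12 (duration 192≤200, crew size 3≤4).
#12: not dominated (best crew size).

#4, #7, #12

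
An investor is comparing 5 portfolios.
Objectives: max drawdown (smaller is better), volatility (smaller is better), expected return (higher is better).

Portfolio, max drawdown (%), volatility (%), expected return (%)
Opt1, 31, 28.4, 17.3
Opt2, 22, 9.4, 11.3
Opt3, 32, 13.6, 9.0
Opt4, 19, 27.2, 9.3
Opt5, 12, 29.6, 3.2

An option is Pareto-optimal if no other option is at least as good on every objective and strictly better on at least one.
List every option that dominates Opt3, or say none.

Opt2: max drawdown 22≤32, volatility 9.4≤13.6, expected return 11.3≥9.0 — dominates Opt3.
Others (Opt1, Opt4, Opt5) are each worse than Opt3 on at least one objective.

Opt2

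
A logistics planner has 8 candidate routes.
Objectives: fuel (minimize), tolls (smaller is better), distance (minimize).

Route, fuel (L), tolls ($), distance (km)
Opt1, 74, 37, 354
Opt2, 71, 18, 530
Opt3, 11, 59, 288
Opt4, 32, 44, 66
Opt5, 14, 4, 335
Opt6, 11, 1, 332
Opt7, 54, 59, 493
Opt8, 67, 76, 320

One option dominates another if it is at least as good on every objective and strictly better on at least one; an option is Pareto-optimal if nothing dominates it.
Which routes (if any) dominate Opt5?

Opt6

Opt6: fuel 11≤14, tolls 1≤4, distance 332≤335 — dominates Opt5.
Others (Opt1, Opt2, Opt3, Opt4, Opt7, Opt8) are each worse than Opt5 on at least one objective.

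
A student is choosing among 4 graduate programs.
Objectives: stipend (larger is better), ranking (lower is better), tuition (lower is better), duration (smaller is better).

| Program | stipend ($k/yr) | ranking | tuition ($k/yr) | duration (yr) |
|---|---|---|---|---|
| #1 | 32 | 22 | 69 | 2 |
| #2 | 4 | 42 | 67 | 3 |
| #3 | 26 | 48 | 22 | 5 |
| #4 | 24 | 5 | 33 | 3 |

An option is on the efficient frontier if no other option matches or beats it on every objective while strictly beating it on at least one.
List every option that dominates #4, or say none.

#1: worse on ranking (22 vs 5).
#2: worse on stipend (4 vs 24).
#3: worse on ranking (48 vs 5).
No option dominates #4.

none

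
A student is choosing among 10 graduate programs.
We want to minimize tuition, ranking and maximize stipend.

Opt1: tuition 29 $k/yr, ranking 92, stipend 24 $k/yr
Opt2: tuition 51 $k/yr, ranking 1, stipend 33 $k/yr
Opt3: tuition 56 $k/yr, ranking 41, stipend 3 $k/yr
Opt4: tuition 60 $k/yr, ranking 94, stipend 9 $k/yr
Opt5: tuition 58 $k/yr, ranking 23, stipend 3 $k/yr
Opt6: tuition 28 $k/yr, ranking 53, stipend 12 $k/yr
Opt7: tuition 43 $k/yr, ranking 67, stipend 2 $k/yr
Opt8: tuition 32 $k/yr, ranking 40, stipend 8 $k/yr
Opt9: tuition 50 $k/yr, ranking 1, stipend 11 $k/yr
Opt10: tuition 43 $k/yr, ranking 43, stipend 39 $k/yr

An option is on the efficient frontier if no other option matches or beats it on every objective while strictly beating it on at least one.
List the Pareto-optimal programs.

Opt1: not dominated.
Opt2: not dominated.
Opt3: dominated by Opt2 (tuition 51≤56, ranking 1≤41, stipend 33≥3).
Opt4: dominated by Opt1 (tuition 29≤60, ranking 92≤94, stipend 24≥9).
Opt5: dominated by Opt2 (tuition 51≤58, ranking 1≤23, stipend 33≥3).
Opt6: not dominated (best tuition).
Opt7: dominated by Opt6 (tuition 28≤43, ranking 53≤67, stipend 12≥2).
Opt8: not dominated.
Opt9: not dominated.
Opt10: not dominated (best stipend).

Opt1, Opt2, Opt6, Opt8, Opt9, Opt10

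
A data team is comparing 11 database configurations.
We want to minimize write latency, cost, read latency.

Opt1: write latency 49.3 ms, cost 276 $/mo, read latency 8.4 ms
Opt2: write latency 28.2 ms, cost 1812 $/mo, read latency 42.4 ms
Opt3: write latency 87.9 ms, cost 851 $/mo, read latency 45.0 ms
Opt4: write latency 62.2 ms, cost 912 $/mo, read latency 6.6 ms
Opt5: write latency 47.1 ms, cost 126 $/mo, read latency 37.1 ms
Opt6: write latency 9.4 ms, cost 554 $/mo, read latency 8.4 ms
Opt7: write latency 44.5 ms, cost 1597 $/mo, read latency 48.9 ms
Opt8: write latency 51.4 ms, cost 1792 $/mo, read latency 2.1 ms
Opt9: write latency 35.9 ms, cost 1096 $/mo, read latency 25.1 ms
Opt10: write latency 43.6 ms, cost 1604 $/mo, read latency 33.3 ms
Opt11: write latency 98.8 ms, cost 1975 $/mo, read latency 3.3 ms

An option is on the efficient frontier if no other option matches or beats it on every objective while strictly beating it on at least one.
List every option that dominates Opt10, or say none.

Opt6, Opt9

Opt6: write latency 9.4≤43.6, cost 554≤1604, read latency 8.4≤33.3 — dominates Opt10.
Opt9: write latency 35.9≤43.6, cost 1096≤1604, read latency 25.1≤33.3 — dominates Opt10.
Others (Opt1, Opt2, Opt3, Opt4, Opt5, Opt7, Opt8, Opt11) are each worse than Opt10 on at least one objective.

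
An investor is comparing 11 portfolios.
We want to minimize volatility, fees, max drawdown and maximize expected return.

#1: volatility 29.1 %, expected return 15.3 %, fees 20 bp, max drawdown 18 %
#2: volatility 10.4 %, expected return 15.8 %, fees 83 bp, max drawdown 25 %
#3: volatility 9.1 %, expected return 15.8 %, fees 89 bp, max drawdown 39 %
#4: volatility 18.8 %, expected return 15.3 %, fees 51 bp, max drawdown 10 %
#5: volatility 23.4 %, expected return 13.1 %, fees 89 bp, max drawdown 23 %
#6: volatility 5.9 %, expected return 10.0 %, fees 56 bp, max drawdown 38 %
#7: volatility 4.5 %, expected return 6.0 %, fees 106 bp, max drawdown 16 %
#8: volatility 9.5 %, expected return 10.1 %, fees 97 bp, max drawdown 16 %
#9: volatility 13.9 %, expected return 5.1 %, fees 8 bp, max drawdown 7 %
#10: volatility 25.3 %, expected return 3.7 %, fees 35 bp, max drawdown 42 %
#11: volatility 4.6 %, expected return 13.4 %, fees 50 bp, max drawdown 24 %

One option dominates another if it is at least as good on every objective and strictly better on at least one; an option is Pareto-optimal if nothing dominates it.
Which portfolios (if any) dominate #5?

#4

#4: volatility 18.8≤23.4, expected return 15.3≥13.1, fees 51≤89, max drawdown 10≤23 — dominates #5.
Others (#1, #2, #3, #6, #7, #8, #9, #10, #11) are each worse than #5 on at least one objective.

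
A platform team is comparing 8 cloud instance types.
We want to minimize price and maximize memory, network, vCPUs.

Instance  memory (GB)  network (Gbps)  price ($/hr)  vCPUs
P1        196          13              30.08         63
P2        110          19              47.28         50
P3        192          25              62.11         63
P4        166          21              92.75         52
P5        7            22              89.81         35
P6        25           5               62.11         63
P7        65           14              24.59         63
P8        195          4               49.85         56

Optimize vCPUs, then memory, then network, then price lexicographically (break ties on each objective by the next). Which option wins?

First maximize vCPUs: best is 63, kept {P1, P3, P6, P7}.
Then maximize memory: best is 196, kept {P1}.

P1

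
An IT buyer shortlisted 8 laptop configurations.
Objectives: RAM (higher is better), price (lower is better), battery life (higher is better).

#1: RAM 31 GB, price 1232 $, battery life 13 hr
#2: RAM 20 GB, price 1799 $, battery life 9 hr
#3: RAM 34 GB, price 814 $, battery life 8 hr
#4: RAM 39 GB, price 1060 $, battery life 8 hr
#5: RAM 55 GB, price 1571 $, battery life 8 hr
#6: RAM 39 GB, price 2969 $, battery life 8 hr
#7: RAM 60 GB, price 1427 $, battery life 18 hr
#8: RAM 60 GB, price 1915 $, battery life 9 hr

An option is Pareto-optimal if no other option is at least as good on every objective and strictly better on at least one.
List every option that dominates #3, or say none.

#1: worse on RAM (31 vs 34).
#2: worse on RAM (20 vs 34).
#4: worse on price (1060 vs 814).
#5: worse on price (1571 vs 814).
#6: worse on price (2969 vs 814).
#7: worse on price (1427 vs 814).
#8: worse on price (1915 vs 814).
No option dominates #3.

none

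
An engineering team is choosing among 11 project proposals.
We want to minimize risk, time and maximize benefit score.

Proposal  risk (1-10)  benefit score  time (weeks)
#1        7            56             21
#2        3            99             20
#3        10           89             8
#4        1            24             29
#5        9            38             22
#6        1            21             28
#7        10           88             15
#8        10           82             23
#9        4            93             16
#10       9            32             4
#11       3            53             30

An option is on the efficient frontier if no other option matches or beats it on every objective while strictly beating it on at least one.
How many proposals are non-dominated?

6

#1: dominated by #2 (risk 3≤7, benefit score 99≥56, time 20≤21).
#2: not dominated (best benefit score).
#3: not dominated.
#4: not dominated.
#5: dominated by #1 (risk 7≤9, benefit score 56≥38, time 21≤22).
#6: not dominated.
#7: dominated by #3 (risk 10≤10, benefit score 89≥88, time 8≤15).
#8: dominated by #2 (risk 3≤10, benefit score 99≥82, time 20≤23).
#9: not dominated.
#10: not dominated (best time).
#11: dominated by #2 (risk 3≤3, benefit score 99≥53, time 20≤30).
Pareto-optimal: #2, #3, #4, #6, #9, #10 → 6.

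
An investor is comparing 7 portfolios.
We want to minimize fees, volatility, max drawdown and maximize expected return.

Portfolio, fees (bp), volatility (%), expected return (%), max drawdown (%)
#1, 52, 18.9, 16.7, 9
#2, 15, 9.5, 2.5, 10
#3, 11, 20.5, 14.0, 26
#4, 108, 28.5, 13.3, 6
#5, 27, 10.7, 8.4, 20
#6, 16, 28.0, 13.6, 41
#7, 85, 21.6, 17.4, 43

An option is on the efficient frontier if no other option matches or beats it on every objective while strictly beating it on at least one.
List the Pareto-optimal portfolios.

#1, #2, #3, #4, #5, #7

#1: not dominated.
#2: not dominated (best volatility).
#3: not dominated (best fees).
#4: not dominated (best max drawdown).
#5: not dominated.
#6: dominated by #3 (fees 11≤16, volatility 20.5≤28.0, expected return 14.0≥13.6, max drawdown 26≤41).
#7: not dominated (best expected return).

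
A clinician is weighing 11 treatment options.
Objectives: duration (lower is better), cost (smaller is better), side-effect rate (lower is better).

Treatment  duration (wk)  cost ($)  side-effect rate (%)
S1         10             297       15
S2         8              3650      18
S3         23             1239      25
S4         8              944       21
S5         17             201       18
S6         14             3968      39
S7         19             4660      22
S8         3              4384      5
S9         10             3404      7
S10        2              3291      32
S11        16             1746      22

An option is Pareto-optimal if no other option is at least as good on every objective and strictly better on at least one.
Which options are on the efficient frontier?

S1, S2, S4, S5, S8, S9, S10

S1: not dominated.
S2: not dominated.
S3: dominated by S1 (duration 10≤23, cost 297≤1239, side-effect rate 15≤25).
S4: not dominated.
S5: not dominated (best cost).
S6: dominated by S1 (duration 10≤14, cost 297≤3968, side-effect rate 15≤39).
S7: dominated by S1 (duration 10≤19, cost 297≤4660, side-effect rate 15≤22).
S8: not dominated (best side-effect rate).
S9: not dominated.
S10: not dominated (best duration).
S11: dominated by S1 (duration 10≤16, cost 297≤1746, side-effect rate 15≤22).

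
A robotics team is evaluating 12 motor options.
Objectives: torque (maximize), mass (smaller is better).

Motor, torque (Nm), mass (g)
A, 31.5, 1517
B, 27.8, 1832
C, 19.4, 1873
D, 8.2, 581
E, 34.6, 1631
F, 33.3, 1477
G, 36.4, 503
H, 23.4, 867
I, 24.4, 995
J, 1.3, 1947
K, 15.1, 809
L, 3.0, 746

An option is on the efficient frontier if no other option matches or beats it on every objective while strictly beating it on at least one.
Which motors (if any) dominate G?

A: worse on torque (31.5 vs 36.4).
B: worse on torque (27.8 vs 36.4).
C: worse on torque (19.4 vs 36.4).
D: worse on torque (8.2 vs 36.4).
E: worse on torque (34.6 vs 36.4).
F: worse on torque (33.3 vs 36.4).
H: worse on torque (23.4 vs 36.4).
I: worse on torque (24.4 vs 36.4).
J: worse on torque (1.3 vs 36.4).
K: worse on torque (15.1 vs 36.4).
L: worse on torque (3.0 vs 36.4).
No option dominates G.

none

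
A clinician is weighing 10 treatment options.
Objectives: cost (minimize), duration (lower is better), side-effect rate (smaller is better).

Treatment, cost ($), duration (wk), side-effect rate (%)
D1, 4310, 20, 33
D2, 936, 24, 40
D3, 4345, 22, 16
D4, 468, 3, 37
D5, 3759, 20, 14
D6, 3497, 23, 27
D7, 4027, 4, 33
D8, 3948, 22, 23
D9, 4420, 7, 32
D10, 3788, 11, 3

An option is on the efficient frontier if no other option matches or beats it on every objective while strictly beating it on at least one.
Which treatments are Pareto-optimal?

D1: dominated by D5 (cost 3759≤4310, duration 20≤20, side-effect rate 14≤33).
D2: dominated by D4 (cost 468≤936, duration 3≤24, side-effect rate 37≤40).
D3: dominated by D5 (cost 3759≤4345, duration 20≤22, side-effect rate 14≤16).
D4: not dominated (best cost).
D5: not dominated.
D6: not dominated.
D7: not dominated.
D8: dominated by D5 (cost 3759≤3948, duration 20≤22, side-effect rate 14≤23).
D9: not dominated.
D10: not dominated (best side-effect rate).

D4, D5, D6, D7, D9, D10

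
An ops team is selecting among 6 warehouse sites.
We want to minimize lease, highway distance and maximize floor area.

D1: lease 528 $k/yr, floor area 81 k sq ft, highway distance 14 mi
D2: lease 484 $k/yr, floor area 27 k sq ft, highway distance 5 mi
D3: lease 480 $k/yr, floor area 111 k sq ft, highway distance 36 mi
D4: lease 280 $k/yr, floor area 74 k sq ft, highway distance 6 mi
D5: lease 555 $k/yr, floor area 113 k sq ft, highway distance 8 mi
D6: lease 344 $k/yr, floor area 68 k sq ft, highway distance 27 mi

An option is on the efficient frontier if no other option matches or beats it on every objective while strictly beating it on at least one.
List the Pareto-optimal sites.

D1: not dominated.
D2: not dominated (best highway distance).
D3: not dominated.
D4: not dominated (best lease).
D5: not dominated (best floor area).
D6: dominated by D4 (lease 280≤344, floor area 74≥68, highway distance 6≤27).

D1, D2, D3, D4, D5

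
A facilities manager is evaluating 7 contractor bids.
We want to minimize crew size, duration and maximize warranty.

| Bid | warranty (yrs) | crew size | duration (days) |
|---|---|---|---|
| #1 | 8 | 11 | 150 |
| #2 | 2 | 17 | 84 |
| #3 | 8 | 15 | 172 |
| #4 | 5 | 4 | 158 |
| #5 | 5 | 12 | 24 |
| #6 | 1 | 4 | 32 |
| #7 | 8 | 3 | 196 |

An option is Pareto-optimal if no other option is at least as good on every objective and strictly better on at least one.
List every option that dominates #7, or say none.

#1: worse on crew size (11 vs 3).
#2: worse on warranty (2 vs 8).
#3: worse on crew size (15 vs 3).
#4: worse on warranty (5 vs 8).
#5: worse on warranty (5 vs 8).
#6: worse on warranty (1 vs 8).
No option dominates #7.

none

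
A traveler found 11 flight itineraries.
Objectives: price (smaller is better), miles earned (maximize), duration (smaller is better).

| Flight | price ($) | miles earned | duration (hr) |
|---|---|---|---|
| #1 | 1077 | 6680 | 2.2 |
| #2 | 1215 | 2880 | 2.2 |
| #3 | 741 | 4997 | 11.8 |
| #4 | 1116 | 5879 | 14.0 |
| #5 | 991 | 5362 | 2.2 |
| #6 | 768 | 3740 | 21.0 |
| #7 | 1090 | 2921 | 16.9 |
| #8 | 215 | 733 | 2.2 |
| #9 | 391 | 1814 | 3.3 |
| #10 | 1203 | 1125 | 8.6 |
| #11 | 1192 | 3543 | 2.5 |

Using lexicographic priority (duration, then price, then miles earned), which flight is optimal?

#8

First minimize duration: best is 2.2, kept {#1, #2, #5, #8}.
Then minimize price: best is 215, kept {#8}.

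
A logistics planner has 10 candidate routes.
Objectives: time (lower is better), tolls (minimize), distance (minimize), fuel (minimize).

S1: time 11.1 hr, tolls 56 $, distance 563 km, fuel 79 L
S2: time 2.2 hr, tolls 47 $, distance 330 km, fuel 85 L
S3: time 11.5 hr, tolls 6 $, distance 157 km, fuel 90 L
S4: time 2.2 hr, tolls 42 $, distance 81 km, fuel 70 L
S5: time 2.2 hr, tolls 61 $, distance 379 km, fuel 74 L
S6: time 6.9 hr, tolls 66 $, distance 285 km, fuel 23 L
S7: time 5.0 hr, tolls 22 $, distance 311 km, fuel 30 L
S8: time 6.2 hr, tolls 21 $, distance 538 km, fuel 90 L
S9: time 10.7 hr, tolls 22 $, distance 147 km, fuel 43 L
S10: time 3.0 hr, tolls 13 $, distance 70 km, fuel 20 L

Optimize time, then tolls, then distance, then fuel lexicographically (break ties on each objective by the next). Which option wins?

S4

First minimize time: best is 2.2, kept {S2, S4, S5}.
Then minimize tolls: best is 42, kept {S4}.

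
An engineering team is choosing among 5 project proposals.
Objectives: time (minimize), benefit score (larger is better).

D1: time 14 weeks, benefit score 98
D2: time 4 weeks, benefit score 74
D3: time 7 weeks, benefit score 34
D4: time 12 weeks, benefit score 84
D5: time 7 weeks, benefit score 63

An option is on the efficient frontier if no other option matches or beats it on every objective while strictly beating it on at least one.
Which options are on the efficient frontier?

D1, D2, D4

D1: not dominated (best benefit score).
D2: not dominated (best time).
D3: dominated by D2 (time 4≤7, benefit score 74≥34).
D4: not dominated.
D5: dominated by D2 (time 4≤7, benefit score 74≥63).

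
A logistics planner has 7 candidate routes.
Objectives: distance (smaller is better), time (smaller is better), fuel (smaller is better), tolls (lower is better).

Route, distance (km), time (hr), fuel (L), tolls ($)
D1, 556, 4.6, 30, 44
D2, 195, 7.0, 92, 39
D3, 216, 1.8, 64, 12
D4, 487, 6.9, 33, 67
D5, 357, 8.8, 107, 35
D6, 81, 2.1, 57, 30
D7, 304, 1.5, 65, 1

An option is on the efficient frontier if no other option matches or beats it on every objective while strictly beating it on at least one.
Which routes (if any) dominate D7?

none

D1: worse on distance (556 vs 304).
D2: worse on time (7.0 vs 1.5).
D3: worse on time (1.8 vs 1.5).
D4: worse on distance (487 vs 304).
D5: worse on distance (357 vs 304).
D6: worse on time (2.1 vs 1.5).
No option dominates D7.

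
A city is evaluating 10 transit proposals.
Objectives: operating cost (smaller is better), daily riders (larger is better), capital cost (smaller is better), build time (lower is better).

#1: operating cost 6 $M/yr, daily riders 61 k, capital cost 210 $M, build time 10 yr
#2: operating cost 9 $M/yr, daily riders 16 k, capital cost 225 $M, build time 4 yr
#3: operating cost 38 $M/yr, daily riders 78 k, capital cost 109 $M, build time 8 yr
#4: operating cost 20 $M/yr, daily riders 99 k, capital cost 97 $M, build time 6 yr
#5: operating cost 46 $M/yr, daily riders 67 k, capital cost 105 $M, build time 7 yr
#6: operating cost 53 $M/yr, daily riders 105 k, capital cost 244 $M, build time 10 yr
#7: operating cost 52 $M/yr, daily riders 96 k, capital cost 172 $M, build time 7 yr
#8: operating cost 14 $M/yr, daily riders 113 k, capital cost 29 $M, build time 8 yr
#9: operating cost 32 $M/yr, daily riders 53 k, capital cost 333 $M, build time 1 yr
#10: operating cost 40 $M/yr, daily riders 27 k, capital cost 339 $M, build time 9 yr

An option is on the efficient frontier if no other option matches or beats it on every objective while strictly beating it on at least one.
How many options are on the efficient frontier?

5

#1: not dominated (best operating cost).
#2: not dominated.
#3: dominated by #4 (operating cost 20≤38, daily riders 99≥78, capital cost 97≤109, build time 6≤8).
#4: not dominated.
#5: dominated by #4 (operating cost 20≤46, daily riders 99≥67, capital cost 97≤105, build time 6≤7).
#6: dominated by #8 (operating cost 14≤53, daily riders 113≥105, capital cost 29≤244, build time 8≤10).
#7: dominated by #4 (operating cost 20≤52, daily riders 99≥96, capital cost 97≤172, build time 6≤7).
#8: not dominated (best daily riders).
#9: not dominated (best build time).
#10: dominated by #3 (operating cost 38≤40, daily riders 78≥27, capital cost 109≤339, build time 8≤9).
Pareto-optimal: #1, #2, #4, #8, #9 → 5.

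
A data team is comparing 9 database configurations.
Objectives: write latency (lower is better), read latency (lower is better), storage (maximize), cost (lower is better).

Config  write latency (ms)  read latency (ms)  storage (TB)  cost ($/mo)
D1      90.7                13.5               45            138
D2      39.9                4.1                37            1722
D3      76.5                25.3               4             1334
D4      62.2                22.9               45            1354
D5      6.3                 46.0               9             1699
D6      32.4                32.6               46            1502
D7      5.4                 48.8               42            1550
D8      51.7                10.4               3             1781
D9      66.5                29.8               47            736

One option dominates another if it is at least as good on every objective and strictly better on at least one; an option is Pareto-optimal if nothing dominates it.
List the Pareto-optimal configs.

D1, D2, D3, D4, D5, D6, D7, D9

D1: not dominated (best cost).
D2: not dominated (best read latency).
D3: not dominated.
D4: not dominated.
D5: not dominated.
D6: not dominated.
D7: not dominated (best write latency).
D8: dominated by D2 (write latency 39.9≤51.7, read latency 4.1≤10.4, storage 37≥3, cost 1722≤1781).
D9: not dominated (best storage).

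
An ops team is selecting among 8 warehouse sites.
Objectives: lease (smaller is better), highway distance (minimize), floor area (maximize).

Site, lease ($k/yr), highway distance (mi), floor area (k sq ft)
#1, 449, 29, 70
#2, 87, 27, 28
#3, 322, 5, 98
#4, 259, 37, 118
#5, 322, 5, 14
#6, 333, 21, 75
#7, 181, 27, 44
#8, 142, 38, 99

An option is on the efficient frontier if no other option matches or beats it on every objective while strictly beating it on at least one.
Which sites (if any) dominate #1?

#3, #6

#3: lease 322≤449, highway distance 5≤29, floor area 98≥70 — dominates #1.
#6: lease 333≤449, highway distance 21≤29, floor area 75≥70 — dominates #1.
Others (#2, #4, #5, #7, #8) are each worse than #1 on at least one objective.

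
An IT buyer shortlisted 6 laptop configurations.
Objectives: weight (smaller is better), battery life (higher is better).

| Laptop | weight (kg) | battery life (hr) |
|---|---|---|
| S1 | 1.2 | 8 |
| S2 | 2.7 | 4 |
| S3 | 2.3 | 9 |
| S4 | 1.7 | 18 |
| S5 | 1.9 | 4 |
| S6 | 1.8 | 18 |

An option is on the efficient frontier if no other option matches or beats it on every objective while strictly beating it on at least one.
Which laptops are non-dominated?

S1, S4

S1: not dominated (best weight).
S2: dominated by S1 (weight 1.2≤2.7, battery life 8≥4).
S3: dominated by S4 (weight 1.7≤2.3, battery life 18≥9).
S4: not dominated.
S5: dominated by S1 (weight 1.2≤1.9, battery life 8≥4).
S6: dominated by S4 (weight 1.7≤1.8, battery life 18≥18).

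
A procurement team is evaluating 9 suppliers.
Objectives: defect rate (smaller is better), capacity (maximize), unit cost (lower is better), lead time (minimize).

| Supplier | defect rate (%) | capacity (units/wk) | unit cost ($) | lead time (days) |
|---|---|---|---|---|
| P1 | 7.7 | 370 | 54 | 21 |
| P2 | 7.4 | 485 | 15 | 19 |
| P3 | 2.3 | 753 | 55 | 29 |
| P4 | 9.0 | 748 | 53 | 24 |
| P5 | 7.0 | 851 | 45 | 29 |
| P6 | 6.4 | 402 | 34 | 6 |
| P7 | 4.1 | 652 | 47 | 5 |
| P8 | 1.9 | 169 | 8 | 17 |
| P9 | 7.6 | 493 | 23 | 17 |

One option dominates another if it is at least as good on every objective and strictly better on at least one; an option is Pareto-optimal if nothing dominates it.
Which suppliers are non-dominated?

P2, P3, P4, P5, P6, P7, P8, P9

P1: dominated by P2 (defect rate 7.4≤7.7, capacity 485≥370, unit cost 15≤54, lead time 19≤21).
P2: not dominated.
P3: not dominated.
P4: not dominated.
P5: not dominated (best capacity).
P6: not dominated.
P7: not dominated (best lead time).
P8: not dominated (best defect rate).
P9: not dominated.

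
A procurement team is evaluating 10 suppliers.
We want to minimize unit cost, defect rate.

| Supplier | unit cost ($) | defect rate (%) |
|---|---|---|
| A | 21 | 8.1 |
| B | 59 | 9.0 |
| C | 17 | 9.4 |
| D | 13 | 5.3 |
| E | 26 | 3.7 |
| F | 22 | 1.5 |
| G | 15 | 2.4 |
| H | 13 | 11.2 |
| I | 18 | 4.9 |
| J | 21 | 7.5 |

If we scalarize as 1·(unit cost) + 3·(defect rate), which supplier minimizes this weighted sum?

A: 1·21 + 3·8.1 = 45.3
B: 1·59 + 3·9.0 = 86.0
C: 1·17 + 3·9.4 = 45.2
D: 1·13 + 3·5.3 = 28.9
E: 1·26 + 3·3.7 = 37.1
F: 1·22 + 3·1.5 = 26.5
G: 1·15 + 3·2.4 = 22.2
H: 1·13 + 3·11.2 = 46.6
I: 1·18 + 3·4.9 = 32.7
J: 1·21 + 3·7.5 = 43.5
Lowest: G at 22.2.

G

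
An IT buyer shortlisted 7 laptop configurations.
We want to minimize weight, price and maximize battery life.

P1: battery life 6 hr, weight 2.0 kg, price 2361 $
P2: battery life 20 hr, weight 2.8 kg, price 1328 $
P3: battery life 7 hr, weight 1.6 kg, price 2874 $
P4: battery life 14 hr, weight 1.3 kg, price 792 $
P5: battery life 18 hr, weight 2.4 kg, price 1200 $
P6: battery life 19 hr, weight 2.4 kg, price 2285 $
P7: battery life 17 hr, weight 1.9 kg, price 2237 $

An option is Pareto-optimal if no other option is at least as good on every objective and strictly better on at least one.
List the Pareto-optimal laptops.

P1: dominated by P4 (battery life 14≥6, weight 1.3≤2.0, price 792≤2361).
P2: not dominated (best battery life).
P3: dominated by P4 (battery life 14≥7, weight 1.3≤1.6, price 792≤2874).
P4: not dominated (best weight).
P5: not dominated.
P6: not dominated.
P7: not dominated.

P2, P4, P5, P6, P7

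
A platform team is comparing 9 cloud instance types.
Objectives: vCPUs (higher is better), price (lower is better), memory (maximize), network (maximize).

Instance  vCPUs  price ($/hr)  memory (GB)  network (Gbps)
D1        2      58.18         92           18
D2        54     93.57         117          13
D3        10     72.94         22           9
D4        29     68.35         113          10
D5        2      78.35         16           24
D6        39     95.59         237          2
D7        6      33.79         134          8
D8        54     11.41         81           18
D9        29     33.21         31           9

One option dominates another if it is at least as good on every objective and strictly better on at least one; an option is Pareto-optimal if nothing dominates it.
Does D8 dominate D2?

No

D8 vs D2: D8 is worse on memory (81 vs 117), so it does not dominate D2.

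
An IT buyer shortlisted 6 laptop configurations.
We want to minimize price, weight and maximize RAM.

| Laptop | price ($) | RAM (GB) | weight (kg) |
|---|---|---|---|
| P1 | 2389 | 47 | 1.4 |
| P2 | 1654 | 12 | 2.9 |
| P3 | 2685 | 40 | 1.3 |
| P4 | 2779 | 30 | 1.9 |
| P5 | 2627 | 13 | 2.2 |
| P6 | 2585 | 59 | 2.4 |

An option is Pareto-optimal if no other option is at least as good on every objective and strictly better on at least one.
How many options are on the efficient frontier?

4

P1: not dominated.
P2: not dominated (best price).
P3: not dominated (best weight).
P4: dominated by P1 (price 2389≤2779, RAM 47≥30, weight 1.4≤1.9).
P5: dominated by P1 (price 2389≤2627, RAM 47≥13, weight 1.4≤2.2).
P6: not dominated (best RAM).
Pareto-optimal: P1, P2, P3, P6 → 4.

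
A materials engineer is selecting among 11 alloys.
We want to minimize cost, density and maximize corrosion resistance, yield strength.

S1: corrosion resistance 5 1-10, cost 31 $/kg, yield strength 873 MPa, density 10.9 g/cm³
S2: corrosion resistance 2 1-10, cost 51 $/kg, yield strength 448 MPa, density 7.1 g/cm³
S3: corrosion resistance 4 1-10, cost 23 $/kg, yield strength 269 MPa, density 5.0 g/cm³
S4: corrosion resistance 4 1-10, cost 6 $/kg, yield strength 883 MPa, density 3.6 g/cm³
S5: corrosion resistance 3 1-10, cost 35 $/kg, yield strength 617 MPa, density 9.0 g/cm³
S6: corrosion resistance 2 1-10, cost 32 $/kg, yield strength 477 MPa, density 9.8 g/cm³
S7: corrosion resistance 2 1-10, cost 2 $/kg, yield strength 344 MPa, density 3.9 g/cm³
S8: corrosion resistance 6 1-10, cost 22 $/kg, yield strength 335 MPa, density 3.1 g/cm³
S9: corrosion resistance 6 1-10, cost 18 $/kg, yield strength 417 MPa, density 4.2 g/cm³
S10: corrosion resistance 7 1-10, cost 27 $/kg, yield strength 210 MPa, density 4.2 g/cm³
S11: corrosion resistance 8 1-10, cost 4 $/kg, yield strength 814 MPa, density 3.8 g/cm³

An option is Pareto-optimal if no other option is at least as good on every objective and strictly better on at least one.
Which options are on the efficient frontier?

S1: not dominated.
S2: dominated by S4 (corrosion resistance 4≥2, cost 6≤51, yield strength 883≥448, density 3.6≤7.1).
S3: dominated by S4 (corrosion resistance 4≥4, cost 6≤23, yield strength 883≥269, density 3.6≤5.0).
S4: not dominated (best yield strength).
S5: dominated by S4 (corrosion resistance 4≥3, cost 6≤35, yield strength 883≥617, density 3.6≤9.0).
S6: dominated by S4 (corrosion resistance 4≥2, cost 6≤32, yield strength 883≥477, density 3.6≤9.8).
S7: not dominated (best cost).
S8: not dominated (best density).
S9: dominated by S11 (corrosion resistance 8≥6, cost 4≤18, yield strength 814≥417, density 3.8≤4.2).
S10: dominated by S11 (corrosion resistance 8≥7, cost 4≤27, yield strength 814≥210, density 3.8≤4.2).
S11: not dominated (best corrosion resistance).

S1, S4, S7, S8, S11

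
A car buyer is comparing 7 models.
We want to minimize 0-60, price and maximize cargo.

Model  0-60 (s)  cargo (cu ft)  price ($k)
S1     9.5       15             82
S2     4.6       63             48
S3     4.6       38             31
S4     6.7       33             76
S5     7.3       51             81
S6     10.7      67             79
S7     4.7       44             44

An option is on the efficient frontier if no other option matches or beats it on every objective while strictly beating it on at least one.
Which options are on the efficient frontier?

S2, S3, S6, S7

S1: dominated by S2 (0-60 4.6≤9.5, cargo 63≥15, price 48≤82).
S2: not dominated.
S3: not dominated (best price).
S4: dominated by S2 (0-60 4.6≤6.7, cargo 63≥33, price 48≤76).
S5: dominated by S2 (0-60 4.6≤7.3, cargo 63≥51, price 48≤81).
S6: not dominated (best cargo).
S7: not dominated.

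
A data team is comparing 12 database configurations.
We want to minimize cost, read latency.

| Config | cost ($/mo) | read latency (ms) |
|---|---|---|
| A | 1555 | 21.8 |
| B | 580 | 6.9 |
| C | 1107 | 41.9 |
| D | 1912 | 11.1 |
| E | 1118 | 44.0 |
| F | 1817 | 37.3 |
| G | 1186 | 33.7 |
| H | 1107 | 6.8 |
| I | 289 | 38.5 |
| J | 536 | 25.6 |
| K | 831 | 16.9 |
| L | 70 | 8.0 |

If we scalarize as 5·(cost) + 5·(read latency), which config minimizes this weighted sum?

L

A: 5·1555 + 5·21.8 = 7884.0
B: 5·580 + 5·6.9 = 2934.5
C: 5·1107 + 5·41.9 = 5744.5
D: 5·1912 + 5·11.1 = 9615.5
E: 5·1118 + 5·44.0 = 5810.0
F: 5·1817 + 5·37.3 = 9271.5
G: 5·1186 + 5·33.7 = 6098.5
H: 5·1107 + 5·6.8 = 5569.0
I: 5·289 + 5·38.5 = 1637.5
J: 5·536 + 5·25.6 = 2808.0
K: 5·831 + 5·16.9 = 4239.5
L: 5·70 + 5·8.0 = 390.0
Lowest: L at 390.0.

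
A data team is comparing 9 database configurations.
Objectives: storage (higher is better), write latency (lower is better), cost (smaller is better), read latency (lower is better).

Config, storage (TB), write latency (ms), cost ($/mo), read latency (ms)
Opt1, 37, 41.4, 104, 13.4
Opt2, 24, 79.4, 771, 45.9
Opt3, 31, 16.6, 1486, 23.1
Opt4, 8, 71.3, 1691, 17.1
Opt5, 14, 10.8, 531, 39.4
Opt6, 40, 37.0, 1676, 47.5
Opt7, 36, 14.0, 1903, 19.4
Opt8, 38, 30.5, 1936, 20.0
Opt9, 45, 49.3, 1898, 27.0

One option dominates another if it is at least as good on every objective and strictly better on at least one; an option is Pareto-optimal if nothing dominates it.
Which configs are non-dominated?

Opt1, Opt3, Opt5, Opt6, Opt7, Opt8, Opt9

Opt1: not dominated (best cost).
Opt2: dominated by Opt1 (storage 37≥24, write latency 41.4≤79.4, cost 104≤771, read latency 13.4≤45.9).
Opt3: not dominated.
Opt4: dominated by Opt1 (storage 37≥8, write latency 41.4≤71.3, cost 104≤1691, read latency 13.4≤17.1).
Opt5: not dominated (best write latency).
Opt6: not dominated.
Opt7: not dominated.
Opt8: not dominated.
Opt9: not dominated (best storage).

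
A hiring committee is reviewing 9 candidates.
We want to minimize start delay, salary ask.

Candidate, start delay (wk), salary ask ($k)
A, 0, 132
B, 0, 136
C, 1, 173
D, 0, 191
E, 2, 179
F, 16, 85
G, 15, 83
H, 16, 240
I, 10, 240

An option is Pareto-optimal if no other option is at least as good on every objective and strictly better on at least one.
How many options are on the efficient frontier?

2

A: not dominated.
B: dominated by A (start delay 0≤0, salary ask 132≤136).
C: dominated by A (start delay 0≤1, salary ask 132≤173).
D: dominated by A (start delay 0≤0, salary ask 132≤191).
E: dominated by A (start delay 0≤2, salary ask 132≤179).
F: dominated by G (start delay 15≤16, salary ask 83≤85).
G: not dominated (best salary ask).
H: dominated by A (start delay 0≤16, salary ask 132≤240).
I: dominated by A (start delay 0≤10, salary ask 132≤240).
Pareto-optimal: A, G → 2.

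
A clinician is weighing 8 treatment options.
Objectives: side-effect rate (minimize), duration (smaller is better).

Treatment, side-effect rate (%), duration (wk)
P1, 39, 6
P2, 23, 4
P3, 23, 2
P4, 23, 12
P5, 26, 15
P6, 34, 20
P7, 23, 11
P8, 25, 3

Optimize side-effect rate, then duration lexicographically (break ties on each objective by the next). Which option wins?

P3

First minimize side-effect rate: best is 23, kept {P2, P3, P4, P7}.
Then minimize duration: best is 2, kept {P3}.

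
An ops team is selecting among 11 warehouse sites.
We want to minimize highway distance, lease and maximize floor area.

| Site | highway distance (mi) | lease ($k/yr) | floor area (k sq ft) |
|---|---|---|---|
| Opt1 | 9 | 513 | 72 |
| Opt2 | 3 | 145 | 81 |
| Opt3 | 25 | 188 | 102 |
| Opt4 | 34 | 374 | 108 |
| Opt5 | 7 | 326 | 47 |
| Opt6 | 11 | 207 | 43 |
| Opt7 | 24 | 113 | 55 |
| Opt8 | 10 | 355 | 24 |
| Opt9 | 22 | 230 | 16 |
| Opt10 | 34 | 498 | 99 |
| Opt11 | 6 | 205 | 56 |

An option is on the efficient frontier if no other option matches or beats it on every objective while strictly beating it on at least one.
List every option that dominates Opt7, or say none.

Opt1: worse on lease (513 vs 113).
Opt2: worse on lease (145 vs 113).
Opt3: worse on highway distance (25 vs 24).
Opt4: worse on highway distance (34 vs 24).
Opt5: worse on lease (326 vs 113).
Opt6: worse on lease (207 vs 113).
Opt8: worse on lease (355 vs 113).
Opt9: worse on lease (230 vs 113).
Opt10: worse on highway distance (34 vs 24).
Opt11: worse on lease (205 vs 113).
No option dominates Opt7.

none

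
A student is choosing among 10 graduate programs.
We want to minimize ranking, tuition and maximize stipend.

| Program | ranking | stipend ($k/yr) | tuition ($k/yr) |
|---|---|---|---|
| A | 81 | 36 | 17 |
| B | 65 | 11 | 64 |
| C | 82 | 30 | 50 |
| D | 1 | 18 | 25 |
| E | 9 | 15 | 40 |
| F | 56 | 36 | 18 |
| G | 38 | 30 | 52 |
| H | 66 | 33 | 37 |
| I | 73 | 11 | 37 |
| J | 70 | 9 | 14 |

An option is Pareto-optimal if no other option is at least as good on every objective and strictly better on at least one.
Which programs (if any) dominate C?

A, F, H

A: ranking 81≤82, stipend 36≥30, tuition 17≤50 — dominates C.
F: ranking 56≤82, stipend 36≥30, tuition 18≤50 — dominates C.
H: ranking 66≤82, stipend 33≥30, tuition 37≤50 — dominates C.
Others (B, D, E, G, I, J) are each worse than C on at least one objective.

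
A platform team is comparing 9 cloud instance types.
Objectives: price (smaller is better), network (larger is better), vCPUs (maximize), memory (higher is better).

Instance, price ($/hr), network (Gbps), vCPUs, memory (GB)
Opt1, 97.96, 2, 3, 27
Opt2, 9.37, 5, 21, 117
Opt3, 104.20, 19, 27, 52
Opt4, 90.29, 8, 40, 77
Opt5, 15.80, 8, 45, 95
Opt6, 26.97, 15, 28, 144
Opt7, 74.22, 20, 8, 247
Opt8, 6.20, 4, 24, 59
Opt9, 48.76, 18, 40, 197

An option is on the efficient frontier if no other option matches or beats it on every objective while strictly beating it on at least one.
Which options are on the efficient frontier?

Opt2, Opt3, Opt5, Opt6, Opt7, Opt8, Opt9

Opt1: dominated by Opt2 (price 9.37≤97.96, network 5≥2, vCPUs 21≥3, memory 117≥27).
Opt2: not dominated.
Opt3: not dominated.
Opt4: dominated by Opt5 (price 15.80≤90.29, network 8≥8, vCPUs 45≥40, memory 95≥77).
Opt5: not dominated (best vCPUs).
Opt6: not dominated.
Opt7: not dominated (best network).
Opt8: not dominated (best price).
Opt9: not dominated.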